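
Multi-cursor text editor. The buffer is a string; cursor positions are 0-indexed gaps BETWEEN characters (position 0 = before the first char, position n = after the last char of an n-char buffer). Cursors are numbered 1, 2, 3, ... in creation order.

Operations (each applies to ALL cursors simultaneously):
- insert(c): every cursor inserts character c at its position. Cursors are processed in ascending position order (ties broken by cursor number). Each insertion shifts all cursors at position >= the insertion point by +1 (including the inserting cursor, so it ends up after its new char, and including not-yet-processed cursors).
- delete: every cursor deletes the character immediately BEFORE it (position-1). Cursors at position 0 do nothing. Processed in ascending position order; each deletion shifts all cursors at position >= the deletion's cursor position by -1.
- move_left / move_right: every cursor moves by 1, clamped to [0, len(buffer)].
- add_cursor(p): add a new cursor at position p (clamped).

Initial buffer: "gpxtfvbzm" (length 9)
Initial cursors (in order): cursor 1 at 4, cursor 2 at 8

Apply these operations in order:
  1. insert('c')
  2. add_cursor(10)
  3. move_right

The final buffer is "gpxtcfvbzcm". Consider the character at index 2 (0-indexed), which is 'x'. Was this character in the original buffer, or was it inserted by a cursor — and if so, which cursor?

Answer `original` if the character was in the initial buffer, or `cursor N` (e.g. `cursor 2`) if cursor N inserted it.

Answer: original

Derivation:
After op 1 (insert('c')): buffer="gpxtcfvbzcm" (len 11), cursors c1@5 c2@10, authorship ....1....2.
After op 2 (add_cursor(10)): buffer="gpxtcfvbzcm" (len 11), cursors c1@5 c2@10 c3@10, authorship ....1....2.
After op 3 (move_right): buffer="gpxtcfvbzcm" (len 11), cursors c1@6 c2@11 c3@11, authorship ....1....2.
Authorship (.=original, N=cursor N): . . . . 1 . . . . 2 .
Index 2: author = original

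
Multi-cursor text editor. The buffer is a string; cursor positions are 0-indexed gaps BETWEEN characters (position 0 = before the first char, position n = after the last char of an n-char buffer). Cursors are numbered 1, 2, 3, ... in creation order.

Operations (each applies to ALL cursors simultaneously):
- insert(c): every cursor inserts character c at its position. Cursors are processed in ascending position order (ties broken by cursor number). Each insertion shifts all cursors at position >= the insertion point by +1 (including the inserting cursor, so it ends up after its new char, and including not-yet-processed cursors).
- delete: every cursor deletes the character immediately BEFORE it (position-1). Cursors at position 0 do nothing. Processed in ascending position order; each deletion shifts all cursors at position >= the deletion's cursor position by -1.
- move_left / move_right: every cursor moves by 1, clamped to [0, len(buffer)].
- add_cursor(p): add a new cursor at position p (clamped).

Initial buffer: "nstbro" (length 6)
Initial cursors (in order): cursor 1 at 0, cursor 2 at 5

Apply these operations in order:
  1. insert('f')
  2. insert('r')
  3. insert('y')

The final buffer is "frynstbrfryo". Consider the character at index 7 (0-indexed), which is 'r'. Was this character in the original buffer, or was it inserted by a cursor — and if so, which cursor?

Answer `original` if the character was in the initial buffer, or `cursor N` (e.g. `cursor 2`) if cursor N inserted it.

Answer: original

Derivation:
After op 1 (insert('f')): buffer="fnstbrfo" (len 8), cursors c1@1 c2@7, authorship 1.....2.
After op 2 (insert('r')): buffer="frnstbrfro" (len 10), cursors c1@2 c2@9, authorship 11.....22.
After op 3 (insert('y')): buffer="frynstbrfryo" (len 12), cursors c1@3 c2@11, authorship 111.....222.
Authorship (.=original, N=cursor N): 1 1 1 . . . . . 2 2 2 .
Index 7: author = original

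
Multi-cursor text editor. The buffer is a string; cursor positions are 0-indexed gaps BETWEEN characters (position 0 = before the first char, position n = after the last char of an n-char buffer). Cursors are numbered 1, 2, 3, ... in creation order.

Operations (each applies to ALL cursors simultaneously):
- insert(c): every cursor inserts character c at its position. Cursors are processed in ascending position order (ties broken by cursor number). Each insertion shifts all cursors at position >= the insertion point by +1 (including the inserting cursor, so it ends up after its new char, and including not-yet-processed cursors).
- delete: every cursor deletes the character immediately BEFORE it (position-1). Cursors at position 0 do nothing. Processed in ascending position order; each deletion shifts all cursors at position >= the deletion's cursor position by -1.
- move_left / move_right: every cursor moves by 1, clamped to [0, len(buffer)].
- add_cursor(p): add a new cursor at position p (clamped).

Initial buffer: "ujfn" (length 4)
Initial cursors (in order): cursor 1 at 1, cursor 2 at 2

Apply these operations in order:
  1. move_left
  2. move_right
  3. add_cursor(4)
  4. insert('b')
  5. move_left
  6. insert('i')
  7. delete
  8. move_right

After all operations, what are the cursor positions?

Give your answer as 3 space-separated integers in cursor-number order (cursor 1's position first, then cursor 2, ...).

Answer: 2 4 7

Derivation:
After op 1 (move_left): buffer="ujfn" (len 4), cursors c1@0 c2@1, authorship ....
After op 2 (move_right): buffer="ujfn" (len 4), cursors c1@1 c2@2, authorship ....
After op 3 (add_cursor(4)): buffer="ujfn" (len 4), cursors c1@1 c2@2 c3@4, authorship ....
After op 4 (insert('b')): buffer="ubjbfnb" (len 7), cursors c1@2 c2@4 c3@7, authorship .1.2..3
After op 5 (move_left): buffer="ubjbfnb" (len 7), cursors c1@1 c2@3 c3@6, authorship .1.2..3
After op 6 (insert('i')): buffer="uibjibfnib" (len 10), cursors c1@2 c2@5 c3@9, authorship .11.22..33
After op 7 (delete): buffer="ubjbfnb" (len 7), cursors c1@1 c2@3 c3@6, authorship .1.2..3
After op 8 (move_right): buffer="ubjbfnb" (len 7), cursors c1@2 c2@4 c3@7, authorship .1.2..3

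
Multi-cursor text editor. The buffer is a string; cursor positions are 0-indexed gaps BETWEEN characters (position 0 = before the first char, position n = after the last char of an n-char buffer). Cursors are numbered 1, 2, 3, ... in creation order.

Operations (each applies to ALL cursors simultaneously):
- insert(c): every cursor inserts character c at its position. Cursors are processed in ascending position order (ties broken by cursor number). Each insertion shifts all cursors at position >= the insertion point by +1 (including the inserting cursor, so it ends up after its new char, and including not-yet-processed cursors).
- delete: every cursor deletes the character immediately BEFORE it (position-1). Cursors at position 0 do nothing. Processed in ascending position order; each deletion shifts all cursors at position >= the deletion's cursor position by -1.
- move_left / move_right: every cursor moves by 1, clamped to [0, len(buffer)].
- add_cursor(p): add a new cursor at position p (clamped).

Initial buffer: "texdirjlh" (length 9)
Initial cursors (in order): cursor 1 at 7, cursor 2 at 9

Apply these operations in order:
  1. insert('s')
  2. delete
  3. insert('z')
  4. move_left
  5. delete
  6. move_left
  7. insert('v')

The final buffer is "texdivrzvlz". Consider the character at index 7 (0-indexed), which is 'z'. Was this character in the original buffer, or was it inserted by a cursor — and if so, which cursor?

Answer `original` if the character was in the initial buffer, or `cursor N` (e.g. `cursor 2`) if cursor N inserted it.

Answer: cursor 1

Derivation:
After op 1 (insert('s')): buffer="texdirjslhs" (len 11), cursors c1@8 c2@11, authorship .......1..2
After op 2 (delete): buffer="texdirjlh" (len 9), cursors c1@7 c2@9, authorship .........
After op 3 (insert('z')): buffer="texdirjzlhz" (len 11), cursors c1@8 c2@11, authorship .......1..2
After op 4 (move_left): buffer="texdirjzlhz" (len 11), cursors c1@7 c2@10, authorship .......1..2
After op 5 (delete): buffer="texdirzlz" (len 9), cursors c1@6 c2@8, authorship ......1.2
After op 6 (move_left): buffer="texdirzlz" (len 9), cursors c1@5 c2@7, authorship ......1.2
After op 7 (insert('v')): buffer="texdivrzvlz" (len 11), cursors c1@6 c2@9, authorship .....1.12.2
Authorship (.=original, N=cursor N): . . . . . 1 . 1 2 . 2
Index 7: author = 1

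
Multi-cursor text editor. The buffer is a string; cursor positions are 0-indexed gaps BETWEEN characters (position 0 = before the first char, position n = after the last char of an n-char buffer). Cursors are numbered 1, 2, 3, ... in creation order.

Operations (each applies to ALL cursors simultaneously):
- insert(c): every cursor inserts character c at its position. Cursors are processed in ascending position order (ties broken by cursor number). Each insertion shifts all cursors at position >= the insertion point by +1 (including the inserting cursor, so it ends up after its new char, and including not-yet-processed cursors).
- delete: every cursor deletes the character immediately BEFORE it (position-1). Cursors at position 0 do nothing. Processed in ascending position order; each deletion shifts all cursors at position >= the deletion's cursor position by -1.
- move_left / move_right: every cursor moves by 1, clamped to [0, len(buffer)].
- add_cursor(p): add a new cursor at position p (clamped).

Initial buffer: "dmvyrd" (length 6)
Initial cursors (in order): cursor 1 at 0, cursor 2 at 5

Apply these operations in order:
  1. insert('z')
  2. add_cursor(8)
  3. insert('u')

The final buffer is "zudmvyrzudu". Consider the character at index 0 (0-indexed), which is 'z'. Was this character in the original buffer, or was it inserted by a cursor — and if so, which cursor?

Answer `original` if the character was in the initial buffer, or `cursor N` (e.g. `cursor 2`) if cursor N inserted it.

Answer: cursor 1

Derivation:
After op 1 (insert('z')): buffer="zdmvyrzd" (len 8), cursors c1@1 c2@7, authorship 1.....2.
After op 2 (add_cursor(8)): buffer="zdmvyrzd" (len 8), cursors c1@1 c2@7 c3@8, authorship 1.....2.
After op 3 (insert('u')): buffer="zudmvyrzudu" (len 11), cursors c1@2 c2@9 c3@11, authorship 11.....22.3
Authorship (.=original, N=cursor N): 1 1 . . . . . 2 2 . 3
Index 0: author = 1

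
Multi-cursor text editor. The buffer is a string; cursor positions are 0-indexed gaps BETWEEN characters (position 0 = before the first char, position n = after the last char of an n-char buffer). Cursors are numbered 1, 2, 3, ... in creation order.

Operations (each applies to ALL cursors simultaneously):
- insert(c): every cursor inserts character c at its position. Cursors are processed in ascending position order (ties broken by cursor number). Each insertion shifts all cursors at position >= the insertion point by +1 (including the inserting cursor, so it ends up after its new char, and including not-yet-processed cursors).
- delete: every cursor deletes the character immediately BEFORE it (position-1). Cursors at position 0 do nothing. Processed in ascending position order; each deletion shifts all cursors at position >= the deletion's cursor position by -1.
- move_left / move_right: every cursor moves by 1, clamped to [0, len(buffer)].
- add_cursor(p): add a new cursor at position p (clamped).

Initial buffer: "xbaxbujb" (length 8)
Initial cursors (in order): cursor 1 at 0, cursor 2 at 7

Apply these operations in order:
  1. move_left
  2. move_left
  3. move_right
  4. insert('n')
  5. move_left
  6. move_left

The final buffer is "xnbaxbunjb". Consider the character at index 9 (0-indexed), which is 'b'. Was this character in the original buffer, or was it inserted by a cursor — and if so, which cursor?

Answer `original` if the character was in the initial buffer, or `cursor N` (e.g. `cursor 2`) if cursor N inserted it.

After op 1 (move_left): buffer="xbaxbujb" (len 8), cursors c1@0 c2@6, authorship ........
After op 2 (move_left): buffer="xbaxbujb" (len 8), cursors c1@0 c2@5, authorship ........
After op 3 (move_right): buffer="xbaxbujb" (len 8), cursors c1@1 c2@6, authorship ........
After op 4 (insert('n')): buffer="xnbaxbunjb" (len 10), cursors c1@2 c2@8, authorship .1.....2..
After op 5 (move_left): buffer="xnbaxbunjb" (len 10), cursors c1@1 c2@7, authorship .1.....2..
After op 6 (move_left): buffer="xnbaxbunjb" (len 10), cursors c1@0 c2@6, authorship .1.....2..
Authorship (.=original, N=cursor N): . 1 . . . . . 2 . .
Index 9: author = original

Answer: original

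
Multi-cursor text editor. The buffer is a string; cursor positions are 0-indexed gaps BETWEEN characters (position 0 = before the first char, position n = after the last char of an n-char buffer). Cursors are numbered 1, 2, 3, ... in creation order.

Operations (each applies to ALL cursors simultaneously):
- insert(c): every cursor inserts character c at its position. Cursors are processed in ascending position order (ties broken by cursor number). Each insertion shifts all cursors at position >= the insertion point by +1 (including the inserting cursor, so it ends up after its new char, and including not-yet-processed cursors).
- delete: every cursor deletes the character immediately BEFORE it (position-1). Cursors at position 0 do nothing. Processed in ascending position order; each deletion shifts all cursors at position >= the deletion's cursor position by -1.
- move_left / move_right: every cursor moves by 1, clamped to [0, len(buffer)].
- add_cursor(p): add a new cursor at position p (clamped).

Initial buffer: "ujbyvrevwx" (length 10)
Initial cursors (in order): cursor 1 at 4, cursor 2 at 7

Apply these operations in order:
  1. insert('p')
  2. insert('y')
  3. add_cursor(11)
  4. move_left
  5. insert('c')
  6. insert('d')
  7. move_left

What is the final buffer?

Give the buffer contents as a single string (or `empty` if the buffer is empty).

Answer: ujbypcdyvrepccddyvwx

Derivation:
After op 1 (insert('p')): buffer="ujbypvrepvwx" (len 12), cursors c1@5 c2@9, authorship ....1...2...
After op 2 (insert('y')): buffer="ujbypyvrepyvwx" (len 14), cursors c1@6 c2@11, authorship ....11...22...
After op 3 (add_cursor(11)): buffer="ujbypyvrepyvwx" (len 14), cursors c1@6 c2@11 c3@11, authorship ....11...22...
After op 4 (move_left): buffer="ujbypyvrepyvwx" (len 14), cursors c1@5 c2@10 c3@10, authorship ....11...22...
After op 5 (insert('c')): buffer="ujbypcyvrepccyvwx" (len 17), cursors c1@6 c2@13 c3@13, authorship ....111...2232...
After op 6 (insert('d')): buffer="ujbypcdyvrepccddyvwx" (len 20), cursors c1@7 c2@16 c3@16, authorship ....1111...223232...
After op 7 (move_left): buffer="ujbypcdyvrepccddyvwx" (len 20), cursors c1@6 c2@15 c3@15, authorship ....1111...223232...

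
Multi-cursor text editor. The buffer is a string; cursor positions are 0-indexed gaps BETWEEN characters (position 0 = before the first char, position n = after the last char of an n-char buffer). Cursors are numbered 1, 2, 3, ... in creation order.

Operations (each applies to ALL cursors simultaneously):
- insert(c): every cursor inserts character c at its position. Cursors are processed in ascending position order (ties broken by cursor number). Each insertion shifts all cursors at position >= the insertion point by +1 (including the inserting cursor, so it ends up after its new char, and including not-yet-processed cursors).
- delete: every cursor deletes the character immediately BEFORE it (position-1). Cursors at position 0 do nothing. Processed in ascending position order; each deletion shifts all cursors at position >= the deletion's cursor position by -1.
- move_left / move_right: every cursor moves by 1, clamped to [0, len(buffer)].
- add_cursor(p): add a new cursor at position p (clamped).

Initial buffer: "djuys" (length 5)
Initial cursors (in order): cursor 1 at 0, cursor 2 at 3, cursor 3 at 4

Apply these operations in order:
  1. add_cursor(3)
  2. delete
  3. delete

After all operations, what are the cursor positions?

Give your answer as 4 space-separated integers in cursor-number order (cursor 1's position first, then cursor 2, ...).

After op 1 (add_cursor(3)): buffer="djuys" (len 5), cursors c1@0 c2@3 c4@3 c3@4, authorship .....
After op 2 (delete): buffer="ds" (len 2), cursors c1@0 c2@1 c3@1 c4@1, authorship ..
After op 3 (delete): buffer="s" (len 1), cursors c1@0 c2@0 c3@0 c4@0, authorship .

Answer: 0 0 0 0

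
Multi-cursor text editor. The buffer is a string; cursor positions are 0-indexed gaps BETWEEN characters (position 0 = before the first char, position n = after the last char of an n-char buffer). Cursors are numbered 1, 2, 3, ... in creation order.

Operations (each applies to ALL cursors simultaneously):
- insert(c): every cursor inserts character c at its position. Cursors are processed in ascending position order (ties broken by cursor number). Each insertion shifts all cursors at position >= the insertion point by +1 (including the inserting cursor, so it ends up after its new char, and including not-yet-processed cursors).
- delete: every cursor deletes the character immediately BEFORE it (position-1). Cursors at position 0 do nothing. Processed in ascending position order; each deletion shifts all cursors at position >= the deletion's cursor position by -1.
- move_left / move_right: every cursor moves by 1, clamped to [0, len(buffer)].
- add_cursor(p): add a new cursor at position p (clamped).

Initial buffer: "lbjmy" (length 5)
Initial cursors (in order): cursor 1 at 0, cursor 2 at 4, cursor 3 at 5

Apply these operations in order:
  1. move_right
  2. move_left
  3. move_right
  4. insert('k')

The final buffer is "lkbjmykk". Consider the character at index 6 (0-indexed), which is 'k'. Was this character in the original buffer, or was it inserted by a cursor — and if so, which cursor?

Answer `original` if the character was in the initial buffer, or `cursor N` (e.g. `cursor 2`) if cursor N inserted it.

After op 1 (move_right): buffer="lbjmy" (len 5), cursors c1@1 c2@5 c3@5, authorship .....
After op 2 (move_left): buffer="lbjmy" (len 5), cursors c1@0 c2@4 c3@4, authorship .....
After op 3 (move_right): buffer="lbjmy" (len 5), cursors c1@1 c2@5 c3@5, authorship .....
After op 4 (insert('k')): buffer="lkbjmykk" (len 8), cursors c1@2 c2@8 c3@8, authorship .1....23
Authorship (.=original, N=cursor N): . 1 . . . . 2 3
Index 6: author = 2

Answer: cursor 2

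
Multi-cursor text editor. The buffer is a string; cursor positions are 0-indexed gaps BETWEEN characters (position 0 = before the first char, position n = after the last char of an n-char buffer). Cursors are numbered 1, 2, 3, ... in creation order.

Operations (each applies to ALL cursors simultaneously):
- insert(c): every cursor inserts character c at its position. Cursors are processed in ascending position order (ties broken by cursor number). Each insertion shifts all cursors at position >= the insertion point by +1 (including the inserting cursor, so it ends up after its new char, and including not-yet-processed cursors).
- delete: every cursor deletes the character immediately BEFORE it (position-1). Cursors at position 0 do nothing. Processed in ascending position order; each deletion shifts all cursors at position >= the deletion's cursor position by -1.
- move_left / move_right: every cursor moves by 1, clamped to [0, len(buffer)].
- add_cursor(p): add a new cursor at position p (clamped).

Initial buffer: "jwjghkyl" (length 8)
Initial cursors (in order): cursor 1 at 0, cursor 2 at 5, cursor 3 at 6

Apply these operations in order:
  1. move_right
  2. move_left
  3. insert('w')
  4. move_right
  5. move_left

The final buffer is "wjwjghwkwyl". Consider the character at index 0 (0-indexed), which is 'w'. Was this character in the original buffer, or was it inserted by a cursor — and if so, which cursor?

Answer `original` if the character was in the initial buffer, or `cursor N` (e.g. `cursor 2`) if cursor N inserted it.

After op 1 (move_right): buffer="jwjghkyl" (len 8), cursors c1@1 c2@6 c3@7, authorship ........
After op 2 (move_left): buffer="jwjghkyl" (len 8), cursors c1@0 c2@5 c3@6, authorship ........
After op 3 (insert('w')): buffer="wjwjghwkwyl" (len 11), cursors c1@1 c2@7 c3@9, authorship 1.....2.3..
After op 4 (move_right): buffer="wjwjghwkwyl" (len 11), cursors c1@2 c2@8 c3@10, authorship 1.....2.3..
After op 5 (move_left): buffer="wjwjghwkwyl" (len 11), cursors c1@1 c2@7 c3@9, authorship 1.....2.3..
Authorship (.=original, N=cursor N): 1 . . . . . 2 . 3 . .
Index 0: author = 1

Answer: cursor 1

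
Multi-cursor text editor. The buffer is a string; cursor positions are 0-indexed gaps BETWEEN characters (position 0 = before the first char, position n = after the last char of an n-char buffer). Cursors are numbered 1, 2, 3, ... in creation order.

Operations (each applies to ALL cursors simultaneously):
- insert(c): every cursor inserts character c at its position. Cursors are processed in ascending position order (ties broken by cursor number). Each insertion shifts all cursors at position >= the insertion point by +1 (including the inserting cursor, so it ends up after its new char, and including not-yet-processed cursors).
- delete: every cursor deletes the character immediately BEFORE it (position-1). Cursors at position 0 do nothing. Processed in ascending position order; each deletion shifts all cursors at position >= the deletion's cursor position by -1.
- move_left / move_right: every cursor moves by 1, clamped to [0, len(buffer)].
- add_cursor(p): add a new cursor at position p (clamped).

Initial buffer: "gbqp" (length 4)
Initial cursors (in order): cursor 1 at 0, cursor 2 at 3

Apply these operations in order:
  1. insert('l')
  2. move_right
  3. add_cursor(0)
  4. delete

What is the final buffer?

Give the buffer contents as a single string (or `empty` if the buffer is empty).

After op 1 (insert('l')): buffer="lgbqlp" (len 6), cursors c1@1 c2@5, authorship 1...2.
After op 2 (move_right): buffer="lgbqlp" (len 6), cursors c1@2 c2@6, authorship 1...2.
After op 3 (add_cursor(0)): buffer="lgbqlp" (len 6), cursors c3@0 c1@2 c2@6, authorship 1...2.
After op 4 (delete): buffer="lbql" (len 4), cursors c3@0 c1@1 c2@4, authorship 1..2

Answer: lbql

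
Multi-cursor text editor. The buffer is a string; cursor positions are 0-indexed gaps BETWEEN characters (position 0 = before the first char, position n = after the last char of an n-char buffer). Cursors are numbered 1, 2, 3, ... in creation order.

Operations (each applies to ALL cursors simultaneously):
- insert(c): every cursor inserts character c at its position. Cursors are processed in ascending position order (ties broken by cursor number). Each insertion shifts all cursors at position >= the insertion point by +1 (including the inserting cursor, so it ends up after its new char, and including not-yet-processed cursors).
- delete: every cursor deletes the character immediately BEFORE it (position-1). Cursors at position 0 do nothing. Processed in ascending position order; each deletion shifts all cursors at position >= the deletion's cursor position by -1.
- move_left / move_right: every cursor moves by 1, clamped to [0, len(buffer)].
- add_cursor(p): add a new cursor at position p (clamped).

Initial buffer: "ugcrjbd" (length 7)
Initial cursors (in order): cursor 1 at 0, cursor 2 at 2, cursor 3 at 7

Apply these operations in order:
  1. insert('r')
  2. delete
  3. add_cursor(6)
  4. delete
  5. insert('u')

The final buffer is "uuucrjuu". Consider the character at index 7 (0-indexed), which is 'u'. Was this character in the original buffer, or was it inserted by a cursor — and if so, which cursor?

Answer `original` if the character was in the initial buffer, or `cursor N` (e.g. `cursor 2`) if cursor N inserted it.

After op 1 (insert('r')): buffer="rugrcrjbdr" (len 10), cursors c1@1 c2@4 c3@10, authorship 1..2.....3
After op 2 (delete): buffer="ugcrjbd" (len 7), cursors c1@0 c2@2 c3@7, authorship .......
After op 3 (add_cursor(6)): buffer="ugcrjbd" (len 7), cursors c1@0 c2@2 c4@6 c3@7, authorship .......
After op 4 (delete): buffer="ucrj" (len 4), cursors c1@0 c2@1 c3@4 c4@4, authorship ....
After op 5 (insert('u')): buffer="uuucrjuu" (len 8), cursors c1@1 c2@3 c3@8 c4@8, authorship 1.2...34
Authorship (.=original, N=cursor N): 1 . 2 . . . 3 4
Index 7: author = 4

Answer: cursor 4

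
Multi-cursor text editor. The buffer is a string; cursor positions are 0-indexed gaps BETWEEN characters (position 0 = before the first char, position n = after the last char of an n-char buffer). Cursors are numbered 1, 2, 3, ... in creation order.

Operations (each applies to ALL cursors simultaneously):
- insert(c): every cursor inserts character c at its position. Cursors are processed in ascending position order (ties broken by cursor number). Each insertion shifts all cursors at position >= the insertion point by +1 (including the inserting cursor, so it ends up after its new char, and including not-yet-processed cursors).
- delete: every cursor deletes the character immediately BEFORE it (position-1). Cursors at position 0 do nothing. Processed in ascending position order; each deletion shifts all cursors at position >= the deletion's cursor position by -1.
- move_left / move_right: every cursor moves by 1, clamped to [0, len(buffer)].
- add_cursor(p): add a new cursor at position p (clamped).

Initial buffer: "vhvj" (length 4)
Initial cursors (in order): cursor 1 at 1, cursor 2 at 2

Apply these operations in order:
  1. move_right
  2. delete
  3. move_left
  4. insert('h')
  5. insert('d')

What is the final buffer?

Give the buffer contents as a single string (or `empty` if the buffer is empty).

Answer: hhddvj

Derivation:
After op 1 (move_right): buffer="vhvj" (len 4), cursors c1@2 c2@3, authorship ....
After op 2 (delete): buffer="vj" (len 2), cursors c1@1 c2@1, authorship ..
After op 3 (move_left): buffer="vj" (len 2), cursors c1@0 c2@0, authorship ..
After op 4 (insert('h')): buffer="hhvj" (len 4), cursors c1@2 c2@2, authorship 12..
After op 5 (insert('d')): buffer="hhddvj" (len 6), cursors c1@4 c2@4, authorship 1212..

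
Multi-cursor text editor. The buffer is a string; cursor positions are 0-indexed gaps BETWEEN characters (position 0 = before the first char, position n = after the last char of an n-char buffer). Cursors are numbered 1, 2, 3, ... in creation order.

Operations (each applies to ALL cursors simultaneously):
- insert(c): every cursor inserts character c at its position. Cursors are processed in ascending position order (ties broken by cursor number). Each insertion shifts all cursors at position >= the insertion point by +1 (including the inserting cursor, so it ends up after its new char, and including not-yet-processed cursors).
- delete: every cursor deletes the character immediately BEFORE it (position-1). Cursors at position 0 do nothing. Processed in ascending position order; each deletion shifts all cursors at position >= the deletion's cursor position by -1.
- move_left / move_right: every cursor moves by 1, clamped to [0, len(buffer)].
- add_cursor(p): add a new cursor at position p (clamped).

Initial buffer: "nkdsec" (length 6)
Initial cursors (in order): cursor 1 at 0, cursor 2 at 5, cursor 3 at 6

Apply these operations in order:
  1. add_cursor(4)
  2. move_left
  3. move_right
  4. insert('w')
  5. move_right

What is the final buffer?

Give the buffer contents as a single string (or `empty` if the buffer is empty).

After op 1 (add_cursor(4)): buffer="nkdsec" (len 6), cursors c1@0 c4@4 c2@5 c3@6, authorship ......
After op 2 (move_left): buffer="nkdsec" (len 6), cursors c1@0 c4@3 c2@4 c3@5, authorship ......
After op 3 (move_right): buffer="nkdsec" (len 6), cursors c1@1 c4@4 c2@5 c3@6, authorship ......
After op 4 (insert('w')): buffer="nwkdswewcw" (len 10), cursors c1@2 c4@6 c2@8 c3@10, authorship .1...4.2.3
After op 5 (move_right): buffer="nwkdswewcw" (len 10), cursors c1@3 c4@7 c2@9 c3@10, authorship .1...4.2.3

Answer: nwkdswewcw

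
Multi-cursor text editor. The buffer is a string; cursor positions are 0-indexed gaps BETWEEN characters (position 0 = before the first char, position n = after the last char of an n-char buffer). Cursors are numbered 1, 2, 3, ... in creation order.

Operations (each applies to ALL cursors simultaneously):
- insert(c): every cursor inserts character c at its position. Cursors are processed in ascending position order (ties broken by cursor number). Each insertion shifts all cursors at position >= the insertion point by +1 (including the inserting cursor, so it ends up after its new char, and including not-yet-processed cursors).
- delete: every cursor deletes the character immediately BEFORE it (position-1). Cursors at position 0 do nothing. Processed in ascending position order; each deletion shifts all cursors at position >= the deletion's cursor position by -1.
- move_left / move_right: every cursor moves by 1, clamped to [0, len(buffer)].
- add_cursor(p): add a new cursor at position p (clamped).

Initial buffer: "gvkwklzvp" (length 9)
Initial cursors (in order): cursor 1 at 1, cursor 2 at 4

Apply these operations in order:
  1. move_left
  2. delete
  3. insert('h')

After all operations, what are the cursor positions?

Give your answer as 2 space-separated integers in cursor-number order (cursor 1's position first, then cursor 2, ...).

After op 1 (move_left): buffer="gvkwklzvp" (len 9), cursors c1@0 c2@3, authorship .........
After op 2 (delete): buffer="gvwklzvp" (len 8), cursors c1@0 c2@2, authorship ........
After op 3 (insert('h')): buffer="hgvhwklzvp" (len 10), cursors c1@1 c2@4, authorship 1..2......

Answer: 1 4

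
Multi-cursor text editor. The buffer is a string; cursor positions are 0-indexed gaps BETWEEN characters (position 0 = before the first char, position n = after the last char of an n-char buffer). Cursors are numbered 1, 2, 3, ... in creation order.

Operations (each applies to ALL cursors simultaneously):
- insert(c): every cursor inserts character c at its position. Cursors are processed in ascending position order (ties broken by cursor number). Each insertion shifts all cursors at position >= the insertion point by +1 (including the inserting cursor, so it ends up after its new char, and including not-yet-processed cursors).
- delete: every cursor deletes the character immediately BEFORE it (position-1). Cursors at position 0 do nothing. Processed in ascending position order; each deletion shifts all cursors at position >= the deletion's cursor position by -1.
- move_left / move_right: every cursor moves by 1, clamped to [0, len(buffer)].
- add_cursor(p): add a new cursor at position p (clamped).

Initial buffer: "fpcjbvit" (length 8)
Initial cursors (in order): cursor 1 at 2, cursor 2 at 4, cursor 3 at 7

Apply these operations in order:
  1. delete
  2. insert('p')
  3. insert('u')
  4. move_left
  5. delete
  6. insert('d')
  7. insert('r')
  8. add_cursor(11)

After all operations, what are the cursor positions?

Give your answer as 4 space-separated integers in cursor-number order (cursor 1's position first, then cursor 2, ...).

Answer: 3 7 12 11

Derivation:
After op 1 (delete): buffer="fcbvt" (len 5), cursors c1@1 c2@2 c3@4, authorship .....
After op 2 (insert('p')): buffer="fpcpbvpt" (len 8), cursors c1@2 c2@4 c3@7, authorship .1.2..3.
After op 3 (insert('u')): buffer="fpucpubvput" (len 11), cursors c1@3 c2@6 c3@10, authorship .11.22..33.
After op 4 (move_left): buffer="fpucpubvput" (len 11), cursors c1@2 c2@5 c3@9, authorship .11.22..33.
After op 5 (delete): buffer="fucubvut" (len 8), cursors c1@1 c2@3 c3@6, authorship .1.2..3.
After op 6 (insert('d')): buffer="fducdubvdut" (len 11), cursors c1@2 c2@5 c3@9, authorship .11.22..33.
After op 7 (insert('r')): buffer="fdrucdrubvdrut" (len 14), cursors c1@3 c2@7 c3@12, authorship .111.222..333.
After op 8 (add_cursor(11)): buffer="fdrucdrubvdrut" (len 14), cursors c1@3 c2@7 c4@11 c3@12, authorship .111.222..333.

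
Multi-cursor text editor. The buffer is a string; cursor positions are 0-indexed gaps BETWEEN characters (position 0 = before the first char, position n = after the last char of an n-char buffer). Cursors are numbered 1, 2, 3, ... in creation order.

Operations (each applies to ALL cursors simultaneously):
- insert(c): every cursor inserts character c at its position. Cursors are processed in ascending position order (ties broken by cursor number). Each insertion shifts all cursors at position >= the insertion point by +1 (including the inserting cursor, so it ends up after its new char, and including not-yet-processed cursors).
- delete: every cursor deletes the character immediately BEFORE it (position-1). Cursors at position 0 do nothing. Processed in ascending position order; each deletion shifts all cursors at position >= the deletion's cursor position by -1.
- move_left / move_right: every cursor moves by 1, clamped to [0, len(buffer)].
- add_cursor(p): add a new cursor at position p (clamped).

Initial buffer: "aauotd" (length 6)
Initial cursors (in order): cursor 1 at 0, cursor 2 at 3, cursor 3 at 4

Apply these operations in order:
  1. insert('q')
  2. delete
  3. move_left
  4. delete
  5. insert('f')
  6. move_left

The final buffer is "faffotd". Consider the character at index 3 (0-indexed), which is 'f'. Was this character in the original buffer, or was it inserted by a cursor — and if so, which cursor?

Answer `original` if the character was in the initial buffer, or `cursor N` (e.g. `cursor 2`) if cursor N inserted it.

After op 1 (insert('q')): buffer="qaauqoqtd" (len 9), cursors c1@1 c2@5 c3@7, authorship 1...2.3..
After op 2 (delete): buffer="aauotd" (len 6), cursors c1@0 c2@3 c3@4, authorship ......
After op 3 (move_left): buffer="aauotd" (len 6), cursors c1@0 c2@2 c3@3, authorship ......
After op 4 (delete): buffer="aotd" (len 4), cursors c1@0 c2@1 c3@1, authorship ....
After op 5 (insert('f')): buffer="faffotd" (len 7), cursors c1@1 c2@4 c3@4, authorship 1.23...
After op 6 (move_left): buffer="faffotd" (len 7), cursors c1@0 c2@3 c3@3, authorship 1.23...
Authorship (.=original, N=cursor N): 1 . 2 3 . . .
Index 3: author = 3

Answer: cursor 3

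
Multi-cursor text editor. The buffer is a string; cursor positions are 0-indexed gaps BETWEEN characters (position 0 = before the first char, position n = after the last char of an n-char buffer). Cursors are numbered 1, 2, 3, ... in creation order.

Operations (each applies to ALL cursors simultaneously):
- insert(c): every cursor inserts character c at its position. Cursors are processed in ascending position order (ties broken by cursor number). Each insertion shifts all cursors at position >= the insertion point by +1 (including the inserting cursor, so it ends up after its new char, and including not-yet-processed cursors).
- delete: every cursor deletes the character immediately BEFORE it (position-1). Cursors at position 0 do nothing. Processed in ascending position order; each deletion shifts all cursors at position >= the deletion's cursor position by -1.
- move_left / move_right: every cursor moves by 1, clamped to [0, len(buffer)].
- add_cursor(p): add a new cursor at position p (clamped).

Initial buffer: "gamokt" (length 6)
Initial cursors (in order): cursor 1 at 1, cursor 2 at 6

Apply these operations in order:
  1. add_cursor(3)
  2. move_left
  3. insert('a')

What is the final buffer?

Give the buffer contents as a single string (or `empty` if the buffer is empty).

Answer: agaamokat

Derivation:
After op 1 (add_cursor(3)): buffer="gamokt" (len 6), cursors c1@1 c3@3 c2@6, authorship ......
After op 2 (move_left): buffer="gamokt" (len 6), cursors c1@0 c3@2 c2@5, authorship ......
After op 3 (insert('a')): buffer="agaamokat" (len 9), cursors c1@1 c3@4 c2@8, authorship 1..3...2.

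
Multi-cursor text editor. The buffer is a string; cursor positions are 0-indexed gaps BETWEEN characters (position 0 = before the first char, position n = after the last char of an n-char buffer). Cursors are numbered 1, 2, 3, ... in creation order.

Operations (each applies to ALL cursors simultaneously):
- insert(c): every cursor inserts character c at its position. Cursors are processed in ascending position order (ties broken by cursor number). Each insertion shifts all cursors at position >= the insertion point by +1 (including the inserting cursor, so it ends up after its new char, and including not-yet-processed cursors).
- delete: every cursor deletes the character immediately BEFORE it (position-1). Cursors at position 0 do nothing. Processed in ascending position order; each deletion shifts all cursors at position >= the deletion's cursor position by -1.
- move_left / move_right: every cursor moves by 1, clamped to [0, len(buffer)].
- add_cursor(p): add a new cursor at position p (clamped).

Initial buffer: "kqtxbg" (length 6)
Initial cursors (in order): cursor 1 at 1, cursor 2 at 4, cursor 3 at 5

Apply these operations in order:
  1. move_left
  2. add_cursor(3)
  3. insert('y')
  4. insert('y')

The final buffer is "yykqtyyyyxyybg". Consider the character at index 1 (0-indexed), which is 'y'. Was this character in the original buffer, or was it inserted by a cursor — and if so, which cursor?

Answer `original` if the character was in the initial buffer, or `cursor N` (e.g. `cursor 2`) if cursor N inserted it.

After op 1 (move_left): buffer="kqtxbg" (len 6), cursors c1@0 c2@3 c3@4, authorship ......
After op 2 (add_cursor(3)): buffer="kqtxbg" (len 6), cursors c1@0 c2@3 c4@3 c3@4, authorship ......
After op 3 (insert('y')): buffer="ykqtyyxybg" (len 10), cursors c1@1 c2@6 c4@6 c3@8, authorship 1...24.3..
After op 4 (insert('y')): buffer="yykqtyyyyxyybg" (len 14), cursors c1@2 c2@9 c4@9 c3@12, authorship 11...2424.33..
Authorship (.=original, N=cursor N): 1 1 . . . 2 4 2 4 . 3 3 . .
Index 1: author = 1

Answer: cursor 1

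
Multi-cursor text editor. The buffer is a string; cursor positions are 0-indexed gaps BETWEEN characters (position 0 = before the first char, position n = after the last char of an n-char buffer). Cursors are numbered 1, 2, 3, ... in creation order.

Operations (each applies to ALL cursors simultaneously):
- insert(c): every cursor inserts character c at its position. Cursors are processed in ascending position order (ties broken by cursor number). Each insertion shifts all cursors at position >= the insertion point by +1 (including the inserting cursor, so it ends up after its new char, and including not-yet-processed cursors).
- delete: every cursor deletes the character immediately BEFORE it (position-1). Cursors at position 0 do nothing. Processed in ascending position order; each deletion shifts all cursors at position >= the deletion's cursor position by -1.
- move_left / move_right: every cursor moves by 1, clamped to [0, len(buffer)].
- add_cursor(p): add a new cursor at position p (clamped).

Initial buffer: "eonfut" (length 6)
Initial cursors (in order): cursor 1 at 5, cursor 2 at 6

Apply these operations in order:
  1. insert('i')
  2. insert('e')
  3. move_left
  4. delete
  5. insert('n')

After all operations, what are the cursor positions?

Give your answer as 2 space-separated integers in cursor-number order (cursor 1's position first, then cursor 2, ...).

Answer: 6 9

Derivation:
After op 1 (insert('i')): buffer="eonfuiti" (len 8), cursors c1@6 c2@8, authorship .....1.2
After op 2 (insert('e')): buffer="eonfuietie" (len 10), cursors c1@7 c2@10, authorship .....11.22
After op 3 (move_left): buffer="eonfuietie" (len 10), cursors c1@6 c2@9, authorship .....11.22
After op 4 (delete): buffer="eonfuete" (len 8), cursors c1@5 c2@7, authorship .....1.2
After op 5 (insert('n')): buffer="eonfunetne" (len 10), cursors c1@6 c2@9, authorship .....11.22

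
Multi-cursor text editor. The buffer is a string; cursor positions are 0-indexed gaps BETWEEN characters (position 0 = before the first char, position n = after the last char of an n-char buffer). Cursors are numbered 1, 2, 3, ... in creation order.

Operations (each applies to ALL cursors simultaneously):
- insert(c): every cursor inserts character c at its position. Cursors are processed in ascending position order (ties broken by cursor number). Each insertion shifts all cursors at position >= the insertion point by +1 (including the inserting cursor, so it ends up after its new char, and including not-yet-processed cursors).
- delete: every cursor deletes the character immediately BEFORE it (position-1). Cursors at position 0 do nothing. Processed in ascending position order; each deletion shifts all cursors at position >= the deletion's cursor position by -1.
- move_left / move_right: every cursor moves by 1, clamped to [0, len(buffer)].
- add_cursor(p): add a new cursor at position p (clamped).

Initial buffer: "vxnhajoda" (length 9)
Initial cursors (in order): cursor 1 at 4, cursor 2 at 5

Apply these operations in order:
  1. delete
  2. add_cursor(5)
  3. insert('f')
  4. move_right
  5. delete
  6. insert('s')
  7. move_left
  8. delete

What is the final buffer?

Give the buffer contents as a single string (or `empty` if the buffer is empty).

After op 1 (delete): buffer="vxnjoda" (len 7), cursors c1@3 c2@3, authorship .......
After op 2 (add_cursor(5)): buffer="vxnjoda" (len 7), cursors c1@3 c2@3 c3@5, authorship .......
After op 3 (insert('f')): buffer="vxnffjofda" (len 10), cursors c1@5 c2@5 c3@8, authorship ...12..3..
After op 4 (move_right): buffer="vxnffjofda" (len 10), cursors c1@6 c2@6 c3@9, authorship ...12..3..
After op 5 (delete): buffer="vxnfofa" (len 7), cursors c1@4 c2@4 c3@6, authorship ...1.3.
After op 6 (insert('s')): buffer="vxnfssofsa" (len 10), cursors c1@6 c2@6 c3@9, authorship ...112.33.
After op 7 (move_left): buffer="vxnfssofsa" (len 10), cursors c1@5 c2@5 c3@8, authorship ...112.33.
After op 8 (delete): buffer="vxnsosa" (len 7), cursors c1@3 c2@3 c3@5, authorship ...2.3.

Answer: vxnsosa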